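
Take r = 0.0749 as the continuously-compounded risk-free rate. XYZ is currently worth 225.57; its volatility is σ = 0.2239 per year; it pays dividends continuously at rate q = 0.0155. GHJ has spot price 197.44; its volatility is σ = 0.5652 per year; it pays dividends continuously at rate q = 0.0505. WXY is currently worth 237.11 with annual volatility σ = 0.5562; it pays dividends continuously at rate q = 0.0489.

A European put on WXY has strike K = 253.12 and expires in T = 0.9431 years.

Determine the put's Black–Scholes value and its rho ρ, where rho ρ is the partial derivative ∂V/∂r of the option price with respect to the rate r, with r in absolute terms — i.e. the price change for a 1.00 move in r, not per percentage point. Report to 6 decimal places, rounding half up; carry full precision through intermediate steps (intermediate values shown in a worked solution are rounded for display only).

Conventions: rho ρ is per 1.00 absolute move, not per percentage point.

price = 54.062481
ρ = -141.290525

σ√T = 0.5562·√0.9431 = 0.540144
d₁ = (ln(S/K) + (r−q+σ²/2)T) / (σ√T) = (ln(237.11/253.12) + (0.0749−0.0489+0.5562²/2)·0.9431) / 0.540144 = (-0.065340 + 0.170399) / 0.540144 = 0.194502
d₂ = d₁ − σ√T = 0.194502 − 0.540144 = -0.345643
e^{−rT} = 0.931799
e^{−qT} = 0.954930
N(−d₁) = 0.422891,  N(−d₂) = 0.635194
Put price V = K·e^{−rT}·N(−d₂) − S·e^{−qT}·N(−d₁) = 149.814999 − 95.752518 = 54.062481
ρ = −K·T·e^{−rT}·N(−d₂) = -141.290525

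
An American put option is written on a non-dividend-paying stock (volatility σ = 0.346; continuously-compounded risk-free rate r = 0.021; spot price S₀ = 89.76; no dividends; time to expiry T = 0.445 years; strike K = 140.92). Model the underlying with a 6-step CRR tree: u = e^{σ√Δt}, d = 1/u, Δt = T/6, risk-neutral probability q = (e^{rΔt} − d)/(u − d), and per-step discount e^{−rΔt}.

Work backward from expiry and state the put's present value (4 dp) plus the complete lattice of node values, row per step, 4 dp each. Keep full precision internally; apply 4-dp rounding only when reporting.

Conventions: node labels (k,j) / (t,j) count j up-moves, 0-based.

price = 51.1600
tree:
51.1600
59.2317 42.3302
66.5775 51.1600 33.0798
73.2627 59.2317 42.2908 23.3944
79.3468 66.5775 51.1600 32.5452 13.7418
84.8837 73.2627 59.2317 42.2908 21.8366 5.1808
89.9228 79.3468 66.5775 51.1600 32.5452 10.0700 0.0000

Δt=0.07417  u=1.09881  d=0.91008  q=0.48472  discount=0.99844
step 6 (expiry): payoffs max(K−S,0) = 89.9228 79.3468 66.5775 51.1600 32.5452 10.0700 0.0000
k=5: (k=5,j=0): S=56.0363, K−S=84.8837, hold=84.6644 ⇒ V=84.8837 exercise | (k=5,j=1): S=67.6573, K−S=73.2627, hold=73.0434 ⇒ V=73.2627 exercise | (k=5,j=2): S=81.6883, K−S=59.2317, hold=59.0123 ⇒ V=59.2317 exercise | (k=5,j=3): S=98.6292, K−S=42.2908, hold=42.0715 ⇒ V=42.2908 exercise | (k=5,j=4): S=119.0834, K−S=21.8366, hold=21.6173 ⇒ V=21.8366 exercise | (k=5,j=5): S=143.7794, K−S=0.0000, hold=5.1808 ⇒ V=5.1808 continue
k=4: (k=4,j=0): S=61.5732, K−S=79.3468, hold=79.1275 ⇒ V=79.3468 exercise | (k=4,j=1): S=74.3425, K−S=66.5775, hold=66.3582 ⇒ V=66.5775 exercise | (k=4,j=2): S=89.7600, K−S=51.1600, hold=50.9407 ⇒ V=51.1600 exercise | (k=4,j=3): S=108.3748, K−S=32.5452, hold=32.3259 ⇒ V=32.5452 exercise | (k=4,j=4): S=130.8500, K−S=10.0700, hold=13.7418 ⇒ V=13.7418 continue
k=3: (k=3,j=0): S=67.6573, K−S=73.2627, hold=73.0434 ⇒ V=73.2627 exercise | (k=3,j=1): S=81.6883, K−S=59.2317, hold=59.0123 ⇒ V=59.2317 exercise | (k=3,j=2): S=98.6292, K−S=42.2908, hold=42.0715 ⇒ V=42.2908 exercise | (k=3,j=3): S=119.0834, K−S=21.8366, hold=23.3944 ⇒ V=23.3944 continue
k=2: (k=2,j=0): S=74.3425, K−S=66.5775, hold=66.3582 ⇒ V=66.5775 exercise | (k=2,j=1): S=89.7600, K−S=51.1600, hold=50.9407 ⇒ V=51.1600 exercise | (k=2,j=2): S=108.3748, K−S=32.5452, hold=33.0798 ⇒ V=33.0798 continue
k=1: (k=1,j=0): S=81.6883, K−S=59.2317, hold=59.0123 ⇒ V=59.2317 exercise | (k=1,j=1): S=98.6292, K−S=42.2908, hold=42.3302 ⇒ V=42.3302 continue
k=0: (k=0,j=0): S=89.7600, K−S=51.1600, hold=50.9598 ⇒ V=51.1600 exercise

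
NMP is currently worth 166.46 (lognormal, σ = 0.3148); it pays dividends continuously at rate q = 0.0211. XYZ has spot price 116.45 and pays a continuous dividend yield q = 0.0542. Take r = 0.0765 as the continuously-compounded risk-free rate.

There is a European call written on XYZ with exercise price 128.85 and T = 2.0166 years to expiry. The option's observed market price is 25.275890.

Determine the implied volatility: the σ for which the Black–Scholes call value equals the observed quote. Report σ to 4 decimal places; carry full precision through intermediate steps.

sigma = 0.4721

At σ = 0.4721 the Black–Scholes value reproduces the quote:
σ√T = 0.4721·√2.0166 = 0.670415
d₁ = (ln(S/K) + (r−q+σ²/2)T) / (σ√T) = (ln(116.45/128.85) + (0.0765−0.0542+0.4721²/2)·2.0166) / 0.670415 = (-0.101187 + 0.269698) / 0.670415 = 0.251354
d₂ = d₁ − σ√T = 0.251354 − 0.670415 = -0.419061
e^{−rT} = 0.857041
e^{−qT} = 0.896462
N(d₁) = 0.599230,  N(d₂) = 0.337586
V = S·e^{−qT}·N(d₁) − K·e^{−rT}·N(d₂) = 62.555372 − 37.279482 = 25.275890 (equal to the quote); since ∂V/∂σ > 0 for all σ, the implied volatility is unique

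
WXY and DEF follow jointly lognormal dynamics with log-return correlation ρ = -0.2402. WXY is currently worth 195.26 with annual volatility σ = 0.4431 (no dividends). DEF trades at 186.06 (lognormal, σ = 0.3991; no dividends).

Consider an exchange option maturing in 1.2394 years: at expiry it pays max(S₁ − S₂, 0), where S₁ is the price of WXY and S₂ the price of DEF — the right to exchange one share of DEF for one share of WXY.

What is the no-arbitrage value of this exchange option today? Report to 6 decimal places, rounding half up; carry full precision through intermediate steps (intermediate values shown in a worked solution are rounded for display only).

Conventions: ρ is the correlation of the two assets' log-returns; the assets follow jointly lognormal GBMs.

σ_eff = √(σ₁² + σ₂² − 2ρσ₁σ₂) = √(0.4431² + 0.3991² − 2·-0.2402·0.4431·0.3991) = 0.663757
d₁ = (ln(S₁/S₂) + (q₂ − q₁ + σ_eff²/2)T) / (σ_eff√T) = (ln(195.26/186.06) + (0.0 − 0.0 + 0.220286)·1.2394) / 0.738949 = 0.434787
d₂ = d₁ − σ_eff√T = 0.434787 − 0.738949 = -0.304162
N(d₁) = 0.668142,  N(d₂) = 0.380502
V = S₁·e^{−q₁T}·N(d₁) − S₂·e^{−q₂T}·N(d₂) = 130.461333 − 70.796252 = 59.665082
Key observation: r never enters — measured in units of DEF, the claim is a call on S₁/S₂ struck at 1, so only the dividend yields and σ_eff matter.

exchange price = 59.665082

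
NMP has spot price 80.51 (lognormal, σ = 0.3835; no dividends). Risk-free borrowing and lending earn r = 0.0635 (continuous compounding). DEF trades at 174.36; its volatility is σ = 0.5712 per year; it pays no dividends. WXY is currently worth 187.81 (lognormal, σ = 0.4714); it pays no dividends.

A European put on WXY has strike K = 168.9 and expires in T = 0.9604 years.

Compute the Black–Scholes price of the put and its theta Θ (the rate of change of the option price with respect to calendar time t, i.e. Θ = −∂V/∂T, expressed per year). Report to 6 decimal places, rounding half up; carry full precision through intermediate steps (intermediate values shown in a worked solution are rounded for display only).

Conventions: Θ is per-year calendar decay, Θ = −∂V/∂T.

price = 19.224412
Θ = -10.596867

σ√T = 0.4714·√0.9604 = 0.461972
d₁ = (ln(S/K) + (r+σ²/2)T) / (σ√T) = (ln(187.81/168.9) + (0.0635+0.4714²/2)·0.9604) / 0.461972 = (0.106124 + 0.167694) / 0.461972 = 0.592717
d₂ = d₁ − σ√T = 0.592717 − 0.461972 = 0.130745
e^{−rT} = 0.940837
N(−d₁) = 0.276685,  N(−d₂) = 0.447989
Put price V = K·e^{−rT}·N(−d₂) − S·N(−d₁) = 71.188703 − 51.964290 = 19.224412
φ(d₁) = (1/√(2π))·e^{−d₁²/2} = 0.334675
Θ = −S·φ(d₁)·σ/(2√T) + r·K·e^{−rT}·N(−d₂) = −15.117350 + 4.520483 = -10.596867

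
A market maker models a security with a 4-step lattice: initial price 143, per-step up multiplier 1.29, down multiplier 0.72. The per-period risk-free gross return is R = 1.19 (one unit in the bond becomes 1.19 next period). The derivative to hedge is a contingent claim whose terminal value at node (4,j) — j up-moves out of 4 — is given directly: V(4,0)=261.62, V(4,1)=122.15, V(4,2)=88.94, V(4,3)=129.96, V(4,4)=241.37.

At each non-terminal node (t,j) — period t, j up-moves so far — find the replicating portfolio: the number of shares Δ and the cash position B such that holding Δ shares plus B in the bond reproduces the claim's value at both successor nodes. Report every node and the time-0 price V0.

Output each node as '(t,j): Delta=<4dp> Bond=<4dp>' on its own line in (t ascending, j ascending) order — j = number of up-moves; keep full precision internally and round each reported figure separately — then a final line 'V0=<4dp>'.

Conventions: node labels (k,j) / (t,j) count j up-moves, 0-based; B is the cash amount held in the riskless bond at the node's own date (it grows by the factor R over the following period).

(0,0): Delta=0.5377 Bond=11.0236
(1,0): Delta=0.1683 Bond=51.1485
(1,1): Delta=0.5816 Bond=5.0265
(2,0): Delta=-1.0312 Bond=149.7887
(2,1): Delta=0.3108 Bond=41.9472
(2,2): Delta=0.6137 Bond=-1.6708
(3,0): Delta=-4.5843 Bond=367.8930
(3,1): Delta=-0.6093 Bond=137.8987
(3,2): Delta=0.4200 Bond=31.1977
(3,3): Delta=0.6367 Bond=-9.0491
V0=87.9134

The replicating-portfolio and risk-neutral prices coincide; use p* = (1.19−0.72)/(1.29−0.72) = 0.8246 for the latter.
Expiry values: V(4,0)=261.6200, V(4,1)=122.1500, V(4,2)=88.9400, V(4,3)=129.9600, V(4,4)=241.3700
(3,0): S=53.3745. Δ = (V_up−V_dn)/(S_up−S_dn) = (122.1500−261.6200)/(68.8531−38.4296) = -4.5843. V = [p*·122.1500 + (1−p*)·261.6200]/1.19 = 123.2088. B = V − Δ·S = 367.8930.
(3,1): S=95.6292. Δ = (V_up−V_dn)/(S_up−S_dn) = (88.9400−122.1500)/(123.3617−68.8531) = -0.6093. V = [p*·88.9400 + (1−p*)·122.1500]/1.19 = 79.6356. B = V − Δ·S = 137.8987.
(3,2): S=171.3357. Δ = (V_up−V_dn)/(S_up−S_dn) = (129.9600−88.9400)/(221.0231−123.3617) = 0.4200. V = [p*·129.9600 + (1−p*)·88.9400]/1.19 = 103.1626. B = V − Δ·S = 31.1977.
(3,3): S=306.9765. Δ = (V_up−V_dn)/(S_up−S_dn) = (241.3700−129.9600)/(395.9997−221.0231) = 0.6367. V = [p*·241.3700 + (1−p*)·129.9600]/1.19 = 186.4070. B = V − Δ·S = -9.0491.
(2,0): S=74.1312. Δ = (V_up−V_dn)/(S_up−S_dn) = (79.6356−123.2088)/(95.6292−53.3745) = -1.0312. V = [p*·79.6356 + (1−p*)·123.2088]/1.19 = 73.3445. B = V − Δ·S = 149.7887.
(2,1): S=132.8184. Δ = (V_up−V_dn)/(S_up−S_dn) = (103.1626−79.6356)/(171.3357−95.6292) = 0.3108. V = [p*·103.1626 + (1−p*)·79.6356]/1.19 = 83.2227. B = V − Δ·S = 41.9472.
(2,2): S=237.9663. Δ = (V_up−V_dn)/(S_up−S_dn) = (186.4070−103.1626)/(306.9765−171.3357) = 0.6137. V = [p*·186.4070 + (1−p*)·103.1626]/1.19 = 144.3721. B = V − Δ·S = -1.6708.
(1,0): S=102.9600. Δ = (V_up−V_dn)/(S_up−S_dn) = (83.2227−73.3445)/(132.8184−74.1312) = 0.1683. V = [p*·83.2227 + (1−p*)·73.3445]/1.19 = 68.4788. B = V − Δ·S = 51.1485.
(1,1): S=184.4700. Δ = (V_up−V_dn)/(S_up−S_dn) = (144.3721−83.2227)/(237.9663−132.8184) = 0.5816. V = [p*·144.3721 + (1−p*)·83.2227]/1.19 = 112.3060. B = V − Δ·S = 5.0265.
(0,0): S=143.0000. Δ = (V_up−V_dn)/(S_up−S_dn) = (112.3060−68.4788)/(184.4700−102.9600) = 0.5377. V = [p*·112.3060 + (1−p*)·68.4788]/1.19 = 87.9134. B = V − Δ·S = 11.0236.
Verification: the root portfolio costs Δ(0,0)·S0 + B(0,0) = 87.9134, matching V0.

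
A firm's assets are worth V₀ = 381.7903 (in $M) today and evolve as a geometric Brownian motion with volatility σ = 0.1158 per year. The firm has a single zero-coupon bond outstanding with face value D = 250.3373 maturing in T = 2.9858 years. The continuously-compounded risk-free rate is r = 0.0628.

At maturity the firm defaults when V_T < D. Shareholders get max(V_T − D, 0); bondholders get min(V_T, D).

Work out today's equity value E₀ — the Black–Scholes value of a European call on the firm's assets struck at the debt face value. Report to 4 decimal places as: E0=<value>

E0=174.2733

Work the structural quantities from V₀ = 381.7903 against face 250.3373:
d₁ = [ln(V₀/D) + (r + σ²/2)T] / (σ√T)
   = [ln(381.7903/250.3373) + (0.0628 + 0.5·0.1158²)·2.9858] / (0.1158·√2.9858)
   = [0.422062 + 0.207527] / 0.200096 = 3.146435
d₂ = d₁ − σ√T = 3.146435 − 0.200096 = 2.946339
N(d₁) = 0.999174,  N(d₂) = 0.998392,  e^(−rT) = 0.829022
E₀ = V₀·N(d₁) − D·e^(−rT)·N(d₂)
   = 381.7903·0.999174 − 250.3373·0.829022·0.998392 = 174.273274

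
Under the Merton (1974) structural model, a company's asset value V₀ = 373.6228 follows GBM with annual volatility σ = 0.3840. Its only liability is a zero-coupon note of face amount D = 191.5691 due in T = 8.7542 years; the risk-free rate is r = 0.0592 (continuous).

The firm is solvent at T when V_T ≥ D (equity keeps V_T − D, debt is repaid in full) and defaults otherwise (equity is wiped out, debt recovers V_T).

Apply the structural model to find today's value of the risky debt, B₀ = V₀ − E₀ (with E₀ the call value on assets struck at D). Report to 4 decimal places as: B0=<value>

With assets at 373.6228 and a single debt payment of 191.5691 at 8.7542 years:
d₁ = [ln(V₀/D) + (r + σ²/2)T] / (σ√T)
   = [ln(373.6228/191.5691) + (0.0592 + 0.5·0.3840²)·8.7542] / (0.3840·√8.7542)
   = [0.667998 + 1.163678] / 1.136160 = 1.612164
d₂ = d₁ − σ√T = 1.612164 − 1.136160 = 0.476004
N(d₁) = 0.946537,  N(d₂) = 0.682964,  e^(−rT) = 0.595563
E₀ = V₀·N(d₁) − D·e^(−rT)·N(d₂)
   = 373.6228·0.946537 − 191.5691·0.595563·0.682964 = 275.727402
B₀ = V₀ − E₀ = 373.6228 − 275.727402 = 97.895398

B0=97.8954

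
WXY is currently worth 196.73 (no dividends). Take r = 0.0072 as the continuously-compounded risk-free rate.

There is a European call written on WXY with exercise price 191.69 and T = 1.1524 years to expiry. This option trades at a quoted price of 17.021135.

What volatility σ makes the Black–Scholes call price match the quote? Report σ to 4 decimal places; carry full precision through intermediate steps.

sigma = 0.1626

At σ = 0.1626 the Black–Scholes value reproduces the quote:
σ√T = 0.1626·√1.1524 = 0.174551
d₁ = (ln(S/K) + (r+σ²/2)T) / (σ√T) = (ln(196.73/191.69) + (0.0072+0.1626²/2)·1.1524) / 0.174551 = (0.025953 + 0.023531) / 0.174551 = 0.283493
d₂ = d₁ − σ√T = 0.283493 − 0.174551 = 0.108942
e^{−rT} = 0.991737
N(d₁) = 0.611601,  N(d₂) = 0.543376
V = S·N(d₁) − K·e^{−rT}·N(d₂) = 120.320203 − 103.299068 = 17.021135 (equal to the quote); since ∂V/∂σ > 0 for all σ, the implied volatility is unique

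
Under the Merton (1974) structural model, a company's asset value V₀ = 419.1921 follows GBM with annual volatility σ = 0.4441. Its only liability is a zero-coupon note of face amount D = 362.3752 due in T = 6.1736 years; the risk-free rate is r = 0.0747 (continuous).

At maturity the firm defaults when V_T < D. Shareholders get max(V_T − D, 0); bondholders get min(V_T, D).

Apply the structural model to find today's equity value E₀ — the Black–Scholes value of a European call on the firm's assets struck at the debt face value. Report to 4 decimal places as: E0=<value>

Apply the equity-as-call identities (strike 362.3752, horizon 6.1736 years):
d₁ = [ln(V₀/D) + (r + σ²/2)T] / (σ√T)
   = [ln(419.1921/362.3752) + (0.0747 + 0.5·0.4441²)·6.1736] / (0.4441·√6.1736)
   = [0.145649 + 1.069961] / 1.103443 = 1.101652
d₂ = d₁ − σ√T = 1.101652 − 1.103443 = -0.001791
N(d₁) = 0.864694,  N(d₂) = 0.499285,  e^(−rT) = 0.630547
E₀ = V₀·N(d₁) − D·e^(−rT)·N(d₂)
   = 419.1921·0.864694 − 362.3752·0.630547·0.499285 = 248.388713

E0=248.3887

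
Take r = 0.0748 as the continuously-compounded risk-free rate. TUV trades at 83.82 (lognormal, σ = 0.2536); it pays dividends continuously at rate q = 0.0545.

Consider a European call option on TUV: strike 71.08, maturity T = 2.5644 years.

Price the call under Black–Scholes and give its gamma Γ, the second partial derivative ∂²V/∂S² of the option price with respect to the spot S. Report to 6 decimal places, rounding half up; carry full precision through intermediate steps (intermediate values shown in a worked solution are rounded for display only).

σ√T = 0.2536·√2.5644 = 0.406109
d₁ = (ln(S/K) + (r−q+σ²/2)T) / (σ√T) = (ln(83.82/71.08) + (0.0748−0.0545+0.2536²/2)·2.5644) / 0.406109 = (0.164866 + 0.134519) / 0.406109 = 0.737204
d₂ = d₁ − σ√T = 0.737204 − 0.406109 = 0.331096
e^{−rT} = 0.825458
e^{−qT} = 0.869567
N(d₁) = 0.769501,  N(d₂) = 0.629714
Call price V = S·e^{−qT}·N(d₁) − K·e^{−rT}·N(d₂) = 56.086705 − 36.947549 = 19.139156
φ(d₁) = (1/√(2π))·e^{−d₁²/2} = 0.304016
Γ = e^{−qT}·φ(d₁) / (S·σ·√T) = 0.007766

price = 19.139156
Γ = 0.007766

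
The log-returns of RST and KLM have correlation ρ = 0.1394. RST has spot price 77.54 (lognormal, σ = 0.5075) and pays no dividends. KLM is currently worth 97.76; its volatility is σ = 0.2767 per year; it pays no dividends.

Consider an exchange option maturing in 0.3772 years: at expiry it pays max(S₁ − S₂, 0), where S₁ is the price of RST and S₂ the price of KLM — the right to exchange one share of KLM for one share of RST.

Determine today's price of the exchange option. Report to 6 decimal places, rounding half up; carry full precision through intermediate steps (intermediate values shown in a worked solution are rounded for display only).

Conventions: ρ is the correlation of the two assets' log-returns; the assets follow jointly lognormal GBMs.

σ_eff = √(σ₁² + σ₂² − 2ρσ₁σ₂) = √(0.5075² + 0.2767² − 2·0.1394·0.5075·0.2767) = 0.543110
d₁ = (ln(S₁/S₂) + (q₂ − q₁ + σ_eff²/2)T) / (σ_eff√T) = (ln(77.54/97.76) + (0.0 − 0.0 + 0.147484)·0.3772) / 0.333560 = -0.527913
d₂ = d₁ − σ_eff√T = -0.527913 − 0.333560 = -0.861473
N(d₁) = 0.298780,  N(d₂) = 0.194489
V = S₁·e^{−q₁T}·N(d₁) − S₂·e^{−q₂T}·N(d₂) = 23.167396 − 19.013235 = 4.154161
Key observation: no risk-free rate is needed — with the second asset as numeraire the exchange option is a call on the ratio S₁/S₂, and r cancels out of the value.

exchange price = 4.154161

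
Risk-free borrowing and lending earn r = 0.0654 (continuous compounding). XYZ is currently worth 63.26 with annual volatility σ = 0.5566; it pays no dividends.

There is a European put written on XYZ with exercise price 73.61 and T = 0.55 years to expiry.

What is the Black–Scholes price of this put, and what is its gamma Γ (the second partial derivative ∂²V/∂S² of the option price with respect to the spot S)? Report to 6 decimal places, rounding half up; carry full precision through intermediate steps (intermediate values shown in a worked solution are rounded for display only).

σ√T = 0.5566·√0.55 = 0.412786
d₁ = (ln(S/K) + (r+σ²/2)T) / (σ√T) = (ln(63.26/73.61) + (0.0654+0.5566²/2)·0.55) / 0.412786 = (-0.151528 + 0.121166) / 0.412786 = -0.073553
d₂ = d₁ − σ√T = -0.073553 − 0.412786 = -0.486339
e^{−rT} = 0.964669
N(−d₁) = 0.529317,  N(−d₂) = 0.686637
Put price V = K·e^{−rT}·N(−d₂) − S·N(−d₁) = 48.757579 − 33.484595 = 15.272984
φ(d₁) = (1/√(2π))·e^{−d₁²/2} = 0.397865
Γ = φ(d₁) / (S·σ·√T) = 0.015236

price = 15.272984
Γ = 0.015236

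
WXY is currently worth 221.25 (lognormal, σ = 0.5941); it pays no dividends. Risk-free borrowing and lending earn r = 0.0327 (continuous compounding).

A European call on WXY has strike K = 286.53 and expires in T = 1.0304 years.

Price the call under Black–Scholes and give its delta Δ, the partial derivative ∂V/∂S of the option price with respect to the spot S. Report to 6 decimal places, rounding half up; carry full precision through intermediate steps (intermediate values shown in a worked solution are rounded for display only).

price = 35.066662
Δ = 0.471569

σ√T = 0.5941·√1.0304 = 0.603063
d₁ = (ln(S/K) + (r+σ²/2)T) / (σ√T) = (ln(221.25/286.53) + (0.0327+0.5941²/2)·1.0304) / 0.603063 = (-0.258550 + 0.215536) / 0.603063 = -0.071325
d₂ = d₁ − σ√T = -0.071325 − 0.603063 = -0.674388
e^{−rT} = 0.966867
N(d₁) = 0.471569,  N(d₂) = 0.250032
Call price V = S·N(d₁) − K·e^{−rT}·N(d₂) = 104.334746 − 69.268085 = 35.066662
Δ = N(d₁) = 0.471569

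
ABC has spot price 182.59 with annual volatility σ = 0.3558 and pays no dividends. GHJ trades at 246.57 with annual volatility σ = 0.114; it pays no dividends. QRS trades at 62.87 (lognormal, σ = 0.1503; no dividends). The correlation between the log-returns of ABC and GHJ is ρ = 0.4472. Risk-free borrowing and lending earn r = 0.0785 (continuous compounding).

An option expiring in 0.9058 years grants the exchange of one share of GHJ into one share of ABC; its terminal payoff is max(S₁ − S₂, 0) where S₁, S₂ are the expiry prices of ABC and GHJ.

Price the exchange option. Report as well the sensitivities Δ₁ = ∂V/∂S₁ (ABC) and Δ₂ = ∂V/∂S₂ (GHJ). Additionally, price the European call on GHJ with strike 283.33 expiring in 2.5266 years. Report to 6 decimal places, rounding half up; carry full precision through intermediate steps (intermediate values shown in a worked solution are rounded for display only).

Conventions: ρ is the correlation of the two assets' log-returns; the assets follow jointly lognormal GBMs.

exchange price = 5.554616
Δ1 = 0.203538
Δ2 = -0.128197
price(GHJ call K=283.33) = 25.310802

σ_eff = √(σ₁² + σ₂² − 2ρσ₁σ₂) = √(0.3558² + 0.114² − 2·0.4472·0.3558·0.114) = 0.321421
d₁ = (ln(S₁/S₂) + (q₂ − q₁ + σ_eff²/2)T) / (σ_eff√T) = (ln(182.59/246.57) + (0.0 − 0.0 + 0.051656)·0.9058) / 0.305908 = -0.829049
d₂ = d₁ − σ_eff√T = -0.829049 − 0.305908 = -1.134957
N(d₁) = 0.203538,  N(d₂) = 0.128197
V = S₁·e^{−q₁T}·N(d₁) − S₂·e^{−q₂T}·N(d₂) = 37.164051 − 31.609435 = 5.554616
Δ₁ = e^{−q₁T}·N(d₁) = 0.203538;  Δ₂ = −e^{−q₂T}·N(d₂) = -0.128197
[vanilla: GHJ call K=283.33]
σ√T = 0.114·√2.5266 = 0.181206
d₁ = (ln(S/K) + (r+σ²/2)T) / (σ√T) = (ln(246.57/283.33) + (0.0785+0.114²/2)·2.5266) / 0.181206 = (-0.138966 + 0.214756) / 0.181206 = 0.418250
d₂ = d₁ − σ√T = 0.418250 − 0.181206 = 0.237044
e^{−rT} = 0.820093
N(d₁) = 0.662118,  N(d₂) = 0.593689
price = S·N(d₁) − K·e^{−rT}·N(d₂) = 163.258432 − 137.947630 = 25.310802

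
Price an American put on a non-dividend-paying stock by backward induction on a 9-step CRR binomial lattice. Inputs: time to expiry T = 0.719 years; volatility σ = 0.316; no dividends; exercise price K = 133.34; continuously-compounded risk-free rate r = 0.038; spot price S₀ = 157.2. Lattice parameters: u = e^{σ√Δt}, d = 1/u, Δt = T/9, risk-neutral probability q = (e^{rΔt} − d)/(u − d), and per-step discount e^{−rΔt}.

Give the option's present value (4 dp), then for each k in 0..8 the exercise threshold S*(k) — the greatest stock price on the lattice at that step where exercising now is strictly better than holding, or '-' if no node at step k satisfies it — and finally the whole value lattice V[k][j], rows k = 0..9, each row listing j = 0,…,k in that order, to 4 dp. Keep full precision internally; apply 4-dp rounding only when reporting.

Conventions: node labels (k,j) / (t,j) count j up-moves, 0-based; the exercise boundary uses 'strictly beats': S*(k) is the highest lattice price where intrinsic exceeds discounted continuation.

price = 5.6539
boundary = - - - - - 100.5784 91.9846 100.5784 109.9751
tree:
5.6539
8.5220 2.7590
12.5276 4.4827 1.0152
17.8868 7.1302 1.8057 0.2140
24.6858 11.0516 3.1684 0.4248 0.0000
32.7616 16.5883 5.4638 0.8432 0.0000 0.0000
41.3554 23.9140 9.2070 1.6737 0.0000 0.0000 0.0000
49.2149 32.7616 15.0233 3.3223 0.0000 0.0000 0.0000 0.0000
56.4028 41.3554 23.3649 6.5947 0.0000 0.0000 0.0000 0.0000 0.0000
62.9766 49.2149 32.7616 13.0903 0.0000 0.0000 0.0000 0.0000 0.0000 0.0000

Δt=0.07989, u=1.09343, d=0.91456, q=0.49468, disc=e^(-rΔt)=0.99697
k=9 terminal: V=max(K-S,0) → 62.9766 49.2149 32.7616 13.0903 0.0000 0.0000 0.0000 0.0000 0.0000 0.0000
k=8: j=0 S=76.9372 intr=56.4028 cont=55.9986 V=56.4028[EX]; j=1 S=91.9846 intr=41.3554 cont=40.9512 V=41.3554[EX]; j=2 S=109.9751 intr=23.3649 cont=22.9607 V=23.3649[EX]; j=3 S=131.4842 intr=1.8558 cont=6.5947 V=6.5947[hold]; j=4 S=157.2000 intr=0.0000 cont=0.0000 V=0.0000[hold]; j=5 S=187.9454 intr=0.0000 cont=0.0000 V=0.0000[hold]; j=6 S=224.7039 intr=0.0000 cont=0.0000 V=0.0000[hold]; j=7 S=268.6518 intr=0.0000 cont=0.0000 V=0.0000[hold]; j=8 S=321.1950 intr=0.0000 cont=0.0000 V=0.0000[hold]  S*(8)=109.9751
k=7: j=0 S=84.1251 intr=49.2149 cont=48.8107 V=49.2149[EX]; j=1 S=100.5784 intr=32.7616 cont=32.3574 V=32.7616[EX]; j=2 S=120.2497 intr=13.0903 cont=15.0233 V=15.0233[hold]; j=3 S=143.7683 intr=0.0000 cont=3.3223 V=3.3223[hold]; j=4 S=171.8866 intr=0.0000 cont=0.0000 V=0.0000[hold]; j=5 S=205.5044 intr=0.0000 cont=0.0000 V=0.0000[hold]; j=6 S=245.6972 intr=0.0000 cont=0.0000 V=0.0000[hold]; j=7 S=293.7510 intr=0.0000 cont=0.0000 V=0.0000[hold]  S*(7)=100.5784
k=6: j=0 S=91.9846 intr=41.3554 cont=40.9512 V=41.3554[EX]; j=1 S=109.9751 intr=23.3649 cont=23.9140 V=23.9140[hold]; j=2 S=131.4842 intr=1.8558 cont=9.2070 V=9.2070[hold]; j=3 S=157.2000 intr=0.0000 cont=1.6737 V=1.6737[hold]; j=4 S=187.9454 intr=0.0000 cont=0.0000 V=0.0000[hold]; j=5 S=224.7039 intr=0.0000 cont=0.0000 V=0.0000[hold]; j=6 S=268.6518 intr=0.0000 cont=0.0000 V=0.0000[hold]  S*(6)=91.9846
k=5: j=0 S=100.5784 intr=32.7616 cont=32.6282 V=32.7616[EX]; j=1 S=120.2497 intr=13.0903 cont=16.5883 V=16.5883[hold]; j=2 S=143.7683 intr=0.0000 cont=5.4638 V=5.4638[hold]; j=3 S=171.8866 intr=0.0000 cont=0.8432 V=0.8432[hold]; j=4 S=205.5044 intr=0.0000 cont=0.0000 V=0.0000[hold]; j=5 S=245.6972 intr=0.0000 cont=0.0000 V=0.0000[hold]  S*(5)=100.5784
k=4: j=0 S=109.9751 intr=23.3649 cont=24.6858 V=24.6858[hold]; j=1 S=131.4842 intr=1.8558 cont=11.0516 V=11.0516[hold]; j=2 S=157.2000 intr=0.0000 cont=3.1684 V=3.1684[hold]; j=3 S=187.9454 intr=0.0000 cont=0.4248 V=0.4248[hold]; j=4 S=224.7039 intr=0.0000 cont=0.0000 V=0.0000[hold]  S*(4)=-
k=3: j=0 S=120.2497 intr=13.0903 cont=17.8868 V=17.8868[hold]; j=1 S=143.7683 intr=0.0000 cont=7.1302 V=7.1302[hold]; j=2 S=171.8866 intr=0.0000 cont=1.8057 V=1.8057[hold]; j=3 S=205.5044 intr=0.0000 cont=0.2140 V=0.2140[hold]  S*(3)=-
k=2: j=0 S=131.4842 intr=1.8558 cont=12.5276 V=12.5276[hold]; j=1 S=157.2000 intr=0.0000 cont=4.4827 V=4.4827[hold]; j=2 S=187.9454 intr=0.0000 cont=1.0152 V=1.0152[hold]  S*(2)=-
k=1: j=0 S=143.7683 intr=0.0000 cont=8.5220 V=8.5220[hold]; j=1 S=171.8866 intr=0.0000 cont=2.7590 V=2.7590[hold]  S*(1)=-
k=0: j=0 S=157.2000 intr=0.0000 cont=5.6539 V=5.6539[hold]  S*(0)=-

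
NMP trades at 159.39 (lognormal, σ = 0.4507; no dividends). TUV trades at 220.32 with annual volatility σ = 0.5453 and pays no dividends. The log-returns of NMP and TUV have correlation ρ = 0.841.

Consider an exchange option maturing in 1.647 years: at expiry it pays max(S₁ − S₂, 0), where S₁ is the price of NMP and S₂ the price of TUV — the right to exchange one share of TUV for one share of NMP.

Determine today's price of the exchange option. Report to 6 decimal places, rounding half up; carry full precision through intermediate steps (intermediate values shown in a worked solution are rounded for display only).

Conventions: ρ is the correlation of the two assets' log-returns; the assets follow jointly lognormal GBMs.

σ_eff = √(σ₁² + σ₂² − 2ρσ₁σ₂) = √(0.4507² + 0.5453² − 2·0.841·0.4507·0.5453) = 0.295132
d₁ = (ln(S₁/S₂) + (q₂ − q₁ + σ_eff²/2)T) / (σ_eff√T) = (ln(159.39/220.32) + (0.0 − 0.0 + 0.043551)·1.647) / 0.378759 = -0.665324
d₂ = d₁ − σ_eff√T = -0.665324 − 0.378759 = -1.044083
N(d₁) = 0.252922,  N(d₂) = 0.148223
V = S₁·e^{−q₁T}·N(d₁) − S₂·e^{−q₂T}·N(d₂) = 40.313172 − 32.656577 = 7.656595
Key observation: no risk-free rate is needed — with the second asset as numeraire the exchange option is a call on the ratio S₁/S₂, and r cancels out of the value.

exchange price = 7.656595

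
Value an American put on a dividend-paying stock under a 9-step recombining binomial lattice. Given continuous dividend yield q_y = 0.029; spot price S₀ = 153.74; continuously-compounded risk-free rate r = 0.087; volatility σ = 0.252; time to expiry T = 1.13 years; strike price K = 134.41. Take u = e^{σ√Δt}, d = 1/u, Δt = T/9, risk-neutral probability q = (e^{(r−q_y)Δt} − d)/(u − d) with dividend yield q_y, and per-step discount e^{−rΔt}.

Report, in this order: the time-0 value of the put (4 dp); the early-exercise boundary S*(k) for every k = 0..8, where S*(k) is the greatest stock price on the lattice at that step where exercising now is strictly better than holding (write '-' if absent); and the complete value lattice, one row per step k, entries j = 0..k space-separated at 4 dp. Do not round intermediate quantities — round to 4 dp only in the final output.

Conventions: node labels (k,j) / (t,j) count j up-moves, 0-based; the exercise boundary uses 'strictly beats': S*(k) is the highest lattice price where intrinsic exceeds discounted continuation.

price = 5.1516
boundary = - - - - 107.5644 98.3760 107.5644 98.3760 107.5644
tree:
5.1516
8.1347 2.4912
12.5102 4.2447 0.9160
18.6562 7.0691 1.7125 0.1959
26.8456 11.4483 3.1530 0.4114 0.0000
36.0340 17.9112 5.6906 0.8639 0.0000 0.0000
44.4375 26.8456 9.9959 1.8141 0.0000 0.0000 0.0000
52.1232 36.0340 16.8874 3.8095 0.0000 0.0000 0.0000 0.0000
59.1524 44.4375 26.8456 7.9998 0.0000 0.0000 0.0000 0.0000 0.0000
65.5811 52.1232 36.0340 16.7989 0.0000 0.0000 0.0000 0.0000 0.0000 0.0000

Δt=0.12556, u=1.09340, d=0.91458, q=0.51856, disc=e^(-rΔt)=0.98914
k=9 terminal: V=max(K-S,0) → 65.5811 52.1232 36.0340 16.7989 0.0000 0.0000 0.0000 0.0000 0.0000 0.0000
k=8: j=0 S=75.2576 intr=59.1524 cont=57.9657 V=59.1524[EX]; j=1 S=89.9725 intr=44.4375 cont=43.3043 V=44.4375[EX]; j=2 S=107.5644 intr=26.8456 cont=25.7763 V=26.8456[EX]; j=3 S=128.5961 intr=5.8139 cont=7.9998 V=7.9998[hold]; j=4 S=153.7400 intr=0.0000 cont=0.0000 V=0.0000[hold]; j=5 S=183.8002 intr=0.0000 cont=0.0000 V=0.0000[hold]; j=6 S=219.7380 intr=0.0000 cont=0.0000 V=0.0000[hold]; j=7 S=262.7025 intr=0.0000 cont=0.0000 V=0.0000[hold]; j=8 S=314.0677 intr=0.0000 cont=0.0000 V=0.0000[hold]  S*(8)=107.5644
k=7: j=0 S=82.2868 intr=52.1232 cont=50.9621 V=52.1232[EX]; j=1 S=98.3760 intr=36.0340 cont=34.9313 V=36.0340[EX]; j=2 S=117.6111 intr=16.7989 cont=16.8874 V=16.8874[hold]; j=3 S=140.6071 intr=0.0000 cont=3.8095 V=3.8095[hold]; j=4 S=168.0995 intr=0.0000 cont=0.0000 V=0.0000[hold]; j=5 S=200.9674 intr=0.0000 cont=0.0000 V=0.0000[hold]; j=6 S=240.2618 intr=0.0000 cont=0.0000 V=0.0000[hold]; j=7 S=287.2392 intr=0.0000 cont=0.0000 V=0.0000[hold]  S*(7)=98.3760
k=6: j=0 S=89.9725 intr=44.4375 cont=43.3043 V=44.4375[EX]; j=1 S=107.5644 intr=26.8456 cont=25.8217 V=26.8456[EX]; j=2 S=128.5961 intr=5.8139 cont=9.9959 V=9.9959[hold]; j=3 S=153.7400 intr=0.0000 cont=1.8141 V=1.8141[hold]; j=4 S=183.8002 intr=0.0000 cont=0.0000 V=0.0000[hold]; j=5 S=219.7380 intr=0.0000 cont=0.0000 V=0.0000[hold]; j=6 S=262.7025 intr=0.0000 cont=0.0000 V=0.0000[hold]  S*(6)=107.5644
k=5: j=0 S=98.3760 intr=36.0340 cont=34.9313 V=36.0340[EX]; j=1 S=117.6111 intr=16.7989 cont=17.9112 V=17.9112[hold]; j=2 S=140.6071 intr=0.0000 cont=5.6906 V=5.6906[hold]; j=3 S=168.0995 intr=0.0000 cont=0.8639 V=0.8639[hold]; j=4 S=200.9674 intr=0.0000 cont=0.0000 V=0.0000[hold]; j=5 S=240.2618 intr=0.0000 cont=0.0000 V=0.0000[hold]  S*(5)=98.3760
k=4: j=0 S=107.5644 intr=26.8456 cont=26.3468 V=26.8456[EX]; j=1 S=128.5961 intr=5.8139 cont=11.4483 V=11.4483[hold]; j=2 S=153.7400 intr=0.0000 cont=3.1530 V=3.1530[hold]; j=3 S=183.8002 intr=0.0000 cont=0.4114 V=0.4114[hold]; j=4 S=219.7380 intr=0.0000 cont=0.0000 V=0.0000[hold]  S*(4)=107.5644
k=3: j=0 S=117.6111 intr=16.7989 cont=18.6562 V=18.6562[hold]; j=1 S=140.6071 intr=0.0000 cont=7.0691 V=7.0691[hold]; j=2 S=168.0995 intr=0.0000 cont=1.7125 V=1.7125[hold]; j=3 S=200.9674 intr=0.0000 cont=0.1959 V=0.1959[hold]  S*(3)=-
k=2: j=0 S=128.5961 intr=5.8139 cont=12.5102 V=12.5102[hold]; j=1 S=153.7400 intr=0.0000 cont=4.2447 V=4.2447[hold]; j=2 S=183.8002 intr=0.0000 cont=0.9160 V=0.9160[hold]  S*(2)=-
k=1: j=0 S=140.6071 intr=0.0000 cont=8.1347 V=8.1347[hold]; j=1 S=168.0995 intr=0.0000 cont=2.4912 V=2.4912[hold]  S*(1)=-
k=0: j=0 S=153.7400 intr=0.0000 cont=5.1516 V=5.1516[hold]  S*(0)=-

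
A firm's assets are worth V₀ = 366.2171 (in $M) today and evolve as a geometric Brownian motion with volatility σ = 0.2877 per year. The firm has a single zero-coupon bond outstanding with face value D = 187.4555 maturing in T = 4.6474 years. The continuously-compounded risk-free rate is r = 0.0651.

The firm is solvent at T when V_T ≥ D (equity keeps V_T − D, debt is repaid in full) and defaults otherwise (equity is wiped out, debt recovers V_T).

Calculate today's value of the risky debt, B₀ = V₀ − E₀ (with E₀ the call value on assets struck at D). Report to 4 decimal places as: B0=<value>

Equity is a call on the firm's assets struck at D = 187.4555:
d₁ = [ln(V₀/D) + (r + σ²/2)T] / (σ√T)
   = [ln(366.2171/187.4555) + (0.0651 + 0.5·0.2877²)·4.6474] / (0.2877·√4.6474)
   = [0.669685 + 0.494881] / 0.620219 = 1.877670
d₂ = d₁ − σ√T = 1.877670 − 0.620219 = 1.257451
N(d₁) = 0.969787,  N(d₂) = 0.895705,  e^(−rT) = 0.738935
E₀ = V₀·N(d₁) − D·e^(−rT)·N(d₂)
   = 366.2171·0.969787 − 187.4555·0.738935·0.895705 = 231.081841
B₀ = V₀ − E₀ = 366.2171 − 231.081841 = 135.135259

B0=135.1353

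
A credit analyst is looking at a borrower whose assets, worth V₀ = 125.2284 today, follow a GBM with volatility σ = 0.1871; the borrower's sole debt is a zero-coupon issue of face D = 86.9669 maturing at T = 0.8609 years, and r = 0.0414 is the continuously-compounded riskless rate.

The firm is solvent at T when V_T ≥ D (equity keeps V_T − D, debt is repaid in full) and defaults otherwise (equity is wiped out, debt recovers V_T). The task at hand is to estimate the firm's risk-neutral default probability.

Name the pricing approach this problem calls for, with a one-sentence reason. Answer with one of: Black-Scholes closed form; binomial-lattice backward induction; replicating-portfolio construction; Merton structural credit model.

Key observation: assets follow a GBM and default happens iff V_T < 86.9669; valuing claims on that split (equity as a call, risky debt as the residual) is the structural model's definition.

framework: Merton structural credit model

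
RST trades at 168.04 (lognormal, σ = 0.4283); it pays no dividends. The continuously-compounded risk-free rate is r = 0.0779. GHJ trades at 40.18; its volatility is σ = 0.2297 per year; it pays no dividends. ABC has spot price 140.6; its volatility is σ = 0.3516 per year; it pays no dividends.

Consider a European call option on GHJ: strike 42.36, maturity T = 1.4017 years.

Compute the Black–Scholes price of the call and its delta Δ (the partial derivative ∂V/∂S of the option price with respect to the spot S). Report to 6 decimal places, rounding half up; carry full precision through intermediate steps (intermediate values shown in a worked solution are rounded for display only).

price = 5.417505
Δ = 0.634279

σ√T = 0.2297·√1.4017 = 0.271950
d₁ = (ln(S/K) + (r+σ²/2)T) / (σ√T) = (ln(40.18/42.36) + (0.0779+0.2297²/2)·1.4017) / 0.271950 = (-0.052835 + 0.146171) / 0.271950 = 0.343209
d₂ = d₁ − σ√T = 0.343209 − 0.271950 = 0.071259
e^{−rT} = 0.896558
N(d₁) = 0.634279,  N(d₂) = 0.528404
Call price V = S·N(d₁) − K·e^{−rT}·N(d₂) = 25.485346 − 20.067841 = 5.417505
Δ = N(d₁) = 0.634279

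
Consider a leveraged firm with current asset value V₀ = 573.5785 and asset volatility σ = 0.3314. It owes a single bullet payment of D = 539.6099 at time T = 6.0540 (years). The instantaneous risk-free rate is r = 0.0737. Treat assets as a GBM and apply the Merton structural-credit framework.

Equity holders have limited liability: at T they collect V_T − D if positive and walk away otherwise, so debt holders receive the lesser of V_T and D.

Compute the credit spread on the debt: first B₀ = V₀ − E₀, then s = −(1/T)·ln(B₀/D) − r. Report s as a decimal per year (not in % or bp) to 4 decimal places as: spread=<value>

spread=0.0295

With assets at 573.5785 and a single debt payment of 539.6099 at 6.0540 years:
d₁ = [ln(V₀/D) + (r + σ²/2)T] / (σ√T)
   = [ln(573.5785/539.6099) + (0.0737 + 0.5·0.3314²)·6.0540] / (0.3314·√6.0540)
   = [0.061048 + 0.778623] / 0.815406 = 1.029759
d₂ = d₁ − σ√T = 1.029759 − 0.815406 = 0.214353
N(d₁) = 0.848438,  N(d₂) = 0.584864,  e^(−rT) = 0.640069
E₀ = V₀·N(d₁) − D·e^(−rT)·N(d₂)
   = 573.5785·0.848438 − 539.6099·0.640069·0.584864 = 284.641301
B₀ = V₀ − E₀ = 573.5785 − 284.641301 = 288.937199
spread = −(1/T)·ln(B₀/D) − r = −(1/6.0540)·ln(288.937199/539.6099) − 0.0737 = 0.02947759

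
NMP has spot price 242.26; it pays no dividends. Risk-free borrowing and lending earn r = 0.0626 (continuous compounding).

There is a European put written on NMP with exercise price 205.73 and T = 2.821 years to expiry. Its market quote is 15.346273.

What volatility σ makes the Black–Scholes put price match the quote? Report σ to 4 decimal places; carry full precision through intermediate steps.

sigma = 0.3025

At σ = 0.3025 the Black–Scholes value reproduces the quote:
σ√T = 0.3025·√2.821 = 0.508074
d₁ = (ln(S/K) + (r+σ²/2)T) / (σ√T) = (ln(242.26/205.73) + (0.0626+0.3025²/2)·2.821) / 0.508074 = (0.163447 + 0.305664) / 0.508074 = 0.923313
d₂ = d₁ − σ√T = 0.923313 − 0.508074 = 0.415239
e^{−rT} = 0.838119
N(−d₁) = 0.177922,  N(−d₂) = 0.338984
V = K·e^{−rT}·N(−d₂) − S·N(−d₁) = 58.449697 − 43.103424 = 15.346273 (matching the quote); vega is positive throughout, so no other σ reproduces this price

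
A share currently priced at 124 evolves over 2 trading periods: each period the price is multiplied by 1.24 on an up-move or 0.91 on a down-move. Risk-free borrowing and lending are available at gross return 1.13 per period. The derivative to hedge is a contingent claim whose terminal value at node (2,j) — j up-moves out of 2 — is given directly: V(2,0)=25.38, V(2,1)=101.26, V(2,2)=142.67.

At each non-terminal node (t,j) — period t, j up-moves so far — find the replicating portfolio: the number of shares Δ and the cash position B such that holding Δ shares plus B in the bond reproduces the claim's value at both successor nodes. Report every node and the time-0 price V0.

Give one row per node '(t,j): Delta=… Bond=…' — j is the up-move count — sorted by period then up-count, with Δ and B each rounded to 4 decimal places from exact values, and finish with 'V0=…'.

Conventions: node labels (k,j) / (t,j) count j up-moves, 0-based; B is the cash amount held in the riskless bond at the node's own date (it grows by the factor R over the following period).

(0,0): Delta=1.1440 Bond=-54.7491
(1,0): Delta=2.0377 Bond=-162.7123
(1,1): Delta=0.8161 Bond=-11.4436
V0=87.1120

Risk-neutral probability p* = (R−d)/(u−d) = (1.13−0.91)/(1.24−0.91) = 0.6667.
Expiry values: V(2,0)=25.3800, V(2,1)=101.2600, V(2,2)=142.6700
(1,0): S=112.8400. Δ = (V_up−V_dn)/(S_up−S_dn) = (101.2600−25.3800)/(139.9216−102.6844) = 2.0377. V = [p*·101.2600 + (1−p*)·25.3800]/1.13 = 67.2271. B = V − Δ·S = -162.7123.
(1,1): S=153.7600. Δ = (V_up−V_dn)/(S_up−S_dn) = (142.6700−101.2600)/(190.6624−139.9216) = 0.8161. V = [p*·142.6700 + (1−p*)·101.2600]/1.13 = 114.0413. B = V − Δ·S = -11.4436.
(0,0): S=124.0000. Δ = (V_up−V_dn)/(S_up−S_dn) = (114.0413−67.2271)/(153.7600−112.8400) = 1.1440. V = [p*·114.0413 + (1−p*)·67.2271]/1.13 = 87.1120. B = V − Δ·S = -54.7491.
Check: Δ(0,0)·S0 + B(0,0) = 87.1120 = V0.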